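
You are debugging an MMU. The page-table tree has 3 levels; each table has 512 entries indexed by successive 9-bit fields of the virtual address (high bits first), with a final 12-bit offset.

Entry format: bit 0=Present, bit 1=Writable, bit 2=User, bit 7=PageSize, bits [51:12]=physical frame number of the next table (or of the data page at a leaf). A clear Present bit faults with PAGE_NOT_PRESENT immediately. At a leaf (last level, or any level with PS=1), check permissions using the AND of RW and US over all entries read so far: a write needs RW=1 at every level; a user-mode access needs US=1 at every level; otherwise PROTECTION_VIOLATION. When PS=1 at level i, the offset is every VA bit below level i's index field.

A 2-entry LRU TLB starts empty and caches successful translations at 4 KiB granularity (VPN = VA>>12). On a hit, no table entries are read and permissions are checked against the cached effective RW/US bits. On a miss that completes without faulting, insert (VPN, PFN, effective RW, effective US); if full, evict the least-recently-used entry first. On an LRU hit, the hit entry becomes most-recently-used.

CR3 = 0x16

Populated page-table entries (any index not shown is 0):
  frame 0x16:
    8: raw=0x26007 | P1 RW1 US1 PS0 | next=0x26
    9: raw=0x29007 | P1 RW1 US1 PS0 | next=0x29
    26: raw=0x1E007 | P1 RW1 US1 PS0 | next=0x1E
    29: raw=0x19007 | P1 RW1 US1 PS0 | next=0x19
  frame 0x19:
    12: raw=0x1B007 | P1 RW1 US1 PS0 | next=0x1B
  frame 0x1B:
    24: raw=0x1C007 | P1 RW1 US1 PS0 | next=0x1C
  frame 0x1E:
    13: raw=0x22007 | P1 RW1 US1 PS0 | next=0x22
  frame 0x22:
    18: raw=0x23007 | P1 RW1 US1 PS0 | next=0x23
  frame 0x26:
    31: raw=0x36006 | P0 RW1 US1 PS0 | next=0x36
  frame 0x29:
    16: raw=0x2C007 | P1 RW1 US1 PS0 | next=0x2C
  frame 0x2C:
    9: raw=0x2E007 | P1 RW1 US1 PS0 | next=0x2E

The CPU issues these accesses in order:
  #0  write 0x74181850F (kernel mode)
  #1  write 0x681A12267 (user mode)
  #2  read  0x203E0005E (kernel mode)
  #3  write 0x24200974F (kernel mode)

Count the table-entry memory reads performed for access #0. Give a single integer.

Trace:
#0 VA=0x74181850F (w,kernel):
  L0 @0x16[29] → 0x19007  P=1,RW=1,US=1,PS=0
  L1 @0x19[12] → 0x1B007  P=1,RW=1,US=1,PS=0
  L2 @0x1B[24] → 0x1C007  P=1,RW=1,US=1,PS=0
  ✓ 0x1C50F  — 3 lookups
#1 VA=0x681A12267 (w,user):
  L0 @0x16[26] → 0x1E007  P=1,RW=1,US=1,PS=0
  L1 @0x1E[13] → 0x22007  P=1,RW=1,US=1,PS=0
  L2 @0x22[18] → 0x23007  P=1,RW=1,US=1,PS=0
  ✓ 0x23267  — 3 lookups
#2 VA=0x203E0005E (r,kernel):
  L0 @0x16[8] → 0x26007  P=1,RW=1,US=1,PS=0
  L1 @0x26[31] → 0x36006  P=0,RW=1,US=1,PS=0
  ✗ PAGE_NOT_PRESENT  [2 reads]
#3 VA=0x24200974F (w,kernel):
  L0 @0x16[9] → 0x29007  P=1,RW=1,US=1,PS=0
  L1 @0x29[16] → 0x2C007  P=1,RW=1,US=1,PS=0
  L2 @0x2C[9] → 0x2E007  P=1,RW=1,US=1,PS=0
  ✓ 0x2E74F  — 3 lookups

Entries read for #0: 3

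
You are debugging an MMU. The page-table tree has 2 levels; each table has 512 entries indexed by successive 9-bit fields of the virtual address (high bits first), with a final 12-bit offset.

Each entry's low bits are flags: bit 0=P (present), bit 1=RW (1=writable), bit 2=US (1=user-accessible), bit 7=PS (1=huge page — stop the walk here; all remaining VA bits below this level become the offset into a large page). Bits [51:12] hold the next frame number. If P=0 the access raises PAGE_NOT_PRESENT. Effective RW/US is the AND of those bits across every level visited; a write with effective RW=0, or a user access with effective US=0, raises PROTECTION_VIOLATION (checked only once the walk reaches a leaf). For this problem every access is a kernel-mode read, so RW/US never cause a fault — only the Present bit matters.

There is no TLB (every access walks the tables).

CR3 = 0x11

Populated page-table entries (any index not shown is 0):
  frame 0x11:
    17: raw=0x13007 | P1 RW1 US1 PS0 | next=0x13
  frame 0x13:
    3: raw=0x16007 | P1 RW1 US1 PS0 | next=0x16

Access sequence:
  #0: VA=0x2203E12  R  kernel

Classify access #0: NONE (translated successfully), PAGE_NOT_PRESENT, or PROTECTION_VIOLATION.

Trace:
#0 VA=0x2203E12 (r,kernel):
  L0 @0x11[17] → 0x13007  P=1,RW=1,US=1,PS=0
  L1 @0x13[3] → 0x16007  P=1,RW=1,US=1,PS=0
  ⇒ phys 0x16E12  [2 reads]

Access #0 fault: NONE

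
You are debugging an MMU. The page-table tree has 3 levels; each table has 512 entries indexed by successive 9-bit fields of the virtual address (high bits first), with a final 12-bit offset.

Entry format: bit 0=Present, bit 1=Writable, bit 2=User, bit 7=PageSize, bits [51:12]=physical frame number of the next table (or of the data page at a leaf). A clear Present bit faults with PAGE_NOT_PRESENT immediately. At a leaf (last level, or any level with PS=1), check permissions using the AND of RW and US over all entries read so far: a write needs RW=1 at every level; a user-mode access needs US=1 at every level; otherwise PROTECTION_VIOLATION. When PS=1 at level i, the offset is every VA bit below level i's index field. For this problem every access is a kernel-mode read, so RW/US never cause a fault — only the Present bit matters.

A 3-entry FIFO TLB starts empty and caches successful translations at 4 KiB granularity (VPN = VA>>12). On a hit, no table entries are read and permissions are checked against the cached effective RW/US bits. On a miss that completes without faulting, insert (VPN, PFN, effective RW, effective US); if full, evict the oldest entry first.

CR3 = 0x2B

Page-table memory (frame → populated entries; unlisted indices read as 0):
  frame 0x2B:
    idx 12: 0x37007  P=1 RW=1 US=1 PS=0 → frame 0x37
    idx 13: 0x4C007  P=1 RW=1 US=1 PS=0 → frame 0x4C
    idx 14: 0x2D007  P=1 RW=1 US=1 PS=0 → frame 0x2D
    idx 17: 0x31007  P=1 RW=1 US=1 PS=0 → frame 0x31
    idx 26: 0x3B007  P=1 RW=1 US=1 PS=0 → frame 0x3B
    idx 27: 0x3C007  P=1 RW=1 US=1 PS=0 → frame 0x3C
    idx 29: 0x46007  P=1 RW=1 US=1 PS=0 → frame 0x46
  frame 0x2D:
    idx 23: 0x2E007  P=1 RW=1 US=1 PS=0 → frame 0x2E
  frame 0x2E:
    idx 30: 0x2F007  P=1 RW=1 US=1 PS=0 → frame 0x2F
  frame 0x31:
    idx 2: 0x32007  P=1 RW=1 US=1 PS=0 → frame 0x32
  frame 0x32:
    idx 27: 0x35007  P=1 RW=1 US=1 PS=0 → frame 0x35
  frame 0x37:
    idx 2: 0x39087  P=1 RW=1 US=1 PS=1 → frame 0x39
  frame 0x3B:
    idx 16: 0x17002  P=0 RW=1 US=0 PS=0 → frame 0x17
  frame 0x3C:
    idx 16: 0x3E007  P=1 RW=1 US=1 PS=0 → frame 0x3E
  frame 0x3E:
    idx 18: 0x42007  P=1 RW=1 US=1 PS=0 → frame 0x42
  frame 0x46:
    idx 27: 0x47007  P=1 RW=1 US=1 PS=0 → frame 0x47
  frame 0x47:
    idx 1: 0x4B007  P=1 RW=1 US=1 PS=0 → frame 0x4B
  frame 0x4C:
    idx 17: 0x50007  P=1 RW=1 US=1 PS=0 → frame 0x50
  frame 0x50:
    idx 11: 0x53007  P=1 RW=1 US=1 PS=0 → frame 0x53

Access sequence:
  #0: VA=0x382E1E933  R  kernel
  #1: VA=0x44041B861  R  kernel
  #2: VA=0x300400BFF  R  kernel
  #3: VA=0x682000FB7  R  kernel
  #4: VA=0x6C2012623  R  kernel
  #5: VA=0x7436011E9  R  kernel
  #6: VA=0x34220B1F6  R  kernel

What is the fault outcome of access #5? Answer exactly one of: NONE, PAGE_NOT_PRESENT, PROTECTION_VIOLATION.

Per-access translation:
#0 VA=0x382E1E933 (r,kernel):
  lvl0: tbl 0x2B, slot 14 ⇒ 0x2D007 (P1/RW1/US1/PS0)
  lvl1: tbl 0x2D, slot 23 ⇒ 0x2E007 (P1/RW1/US1/PS0)
  lvl2: tbl 0x2E, slot 30 ⇒ 0x2F007 (P1/RW1/US1/PS0)
  ⇒ phys 0x2F933  [3 reads]
#1 VA=0x44041B861 (r,kernel):
  lvl0: tbl 0x2B, slot 17 ⇒ 0x31007 (P1/RW1/US1/PS0)
  lvl1: tbl 0x31, slot 2 ⇒ 0x32007 (P1/RW1/US1/PS0)
  lvl2: tbl 0x32, slot 27 ⇒ 0x35007 (P1/RW1/US1/PS0)
  ⇒ phys 0x35861  [3 reads]
#2 VA=0x300400BFF (r,kernel):
  lvl0: tbl 0x2B, slot 12 ⇒ 0x37007 (P1/RW1/US1/PS0)
  lvl1: tbl 0x37, slot 2 ⇒ 0x39087 (P1/RW1/US1/PS1)
  ⇒ phys 0x39BFF (huge @L1)  [2 reads]
#3 VA=0x682000FB7 (r,kernel):
  lvl0: tbl 0x2B, slot 26 ⇒ 0x3B007 (P1/RW1/US1/PS0)
  lvl1: tbl 0x3B, slot 16 ⇒ 0x17002 (P0/RW1/US0/PS0)
  → PAGE_NOT_PRESENT  (2 entries read)
#4 VA=0x6C2012623 (r,kernel):
  lvl0: tbl 0x2B, slot 27 ⇒ 0x3C007 (P1/RW1/US1/PS0)
  lvl1: tbl 0x3C, slot 16 ⇒ 0x3E007 (P1/RW1/US1/PS0)
  lvl2: tbl 0x3E, slot 18 ⇒ 0x42007 (P1/RW1/US1/PS0)
  ⇒ phys 0x42623  [3 reads]
#5 VA=0x7436011E9 (r,kernel):
  lvl0: tbl 0x2B, slot 29 ⇒ 0x46007 (P1/RW1/US1/PS0)
  lvl1: tbl 0x46, slot 27 ⇒ 0x47007 (P1/RW1/US1/PS0)
  lvl2: tbl 0x47, slot 1 ⇒ 0x4B007 (P1/RW1/US1/PS0)
  ⇒ phys 0x4B1E9  [3 reads]
#6 VA=0x34220B1F6 (r,kernel):
  lvl0: tbl 0x2B, slot 13 ⇒ 0x4C007 (P1/RW1/US1/PS0)
  lvl1: tbl 0x4C, slot 17 ⇒ 0x50007 (P1/RW1/US1/PS0)
  lvl2: tbl 0x50, slot 11 ⇒ 0x53007 (P1/RW1/US1/PS0)
  ⇒ phys 0x531F6  [3 reads]

Access #5 fault: NONE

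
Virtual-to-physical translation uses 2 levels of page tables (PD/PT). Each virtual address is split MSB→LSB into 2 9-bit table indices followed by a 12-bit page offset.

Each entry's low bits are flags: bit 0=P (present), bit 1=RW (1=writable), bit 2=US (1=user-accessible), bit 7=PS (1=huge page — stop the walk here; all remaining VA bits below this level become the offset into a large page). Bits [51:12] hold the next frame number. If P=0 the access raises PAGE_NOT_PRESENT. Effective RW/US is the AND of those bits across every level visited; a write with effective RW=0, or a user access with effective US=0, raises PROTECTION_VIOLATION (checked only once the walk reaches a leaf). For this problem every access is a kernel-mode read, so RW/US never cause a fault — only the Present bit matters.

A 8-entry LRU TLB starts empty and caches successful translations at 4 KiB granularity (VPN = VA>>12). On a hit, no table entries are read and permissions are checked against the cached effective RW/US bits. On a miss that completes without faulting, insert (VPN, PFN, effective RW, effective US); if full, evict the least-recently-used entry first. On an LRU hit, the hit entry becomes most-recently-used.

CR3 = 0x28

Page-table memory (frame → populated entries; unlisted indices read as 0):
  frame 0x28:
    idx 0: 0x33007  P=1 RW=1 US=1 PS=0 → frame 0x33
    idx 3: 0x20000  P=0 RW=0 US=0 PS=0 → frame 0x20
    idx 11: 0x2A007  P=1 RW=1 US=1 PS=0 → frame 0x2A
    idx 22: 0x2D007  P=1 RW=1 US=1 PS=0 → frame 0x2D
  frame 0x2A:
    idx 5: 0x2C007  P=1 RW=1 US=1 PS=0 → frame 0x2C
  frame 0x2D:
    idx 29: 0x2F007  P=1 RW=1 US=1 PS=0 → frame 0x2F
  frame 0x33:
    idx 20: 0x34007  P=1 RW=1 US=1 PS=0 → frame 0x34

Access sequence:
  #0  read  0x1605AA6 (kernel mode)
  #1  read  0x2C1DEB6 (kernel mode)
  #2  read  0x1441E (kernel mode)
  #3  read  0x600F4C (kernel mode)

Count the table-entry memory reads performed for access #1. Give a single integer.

Per-access translation:
#0 VA=0x1605AA6 (r,kernel):
  [0] read 0x28 idx=11: raw=0x2A007 flags P=1 W=1 U=1 S=0
  [1] read 0x2A idx=5: raw=0x2C007 flags P=1 W=1 U=1 S=0
  ✓ 0x2CAA6  — 2 lookups
#1 VA=0x2C1DEB6 (r,kernel):
  [0] read 0x28 idx=22: raw=0x2D007 flags P=1 W=1 U=1 S=0
  [1] read 0x2D idx=29: raw=0x2F007 flags P=1 W=1 U=1 S=0
  ✓ 0x2FEB6  — 2 lookups
#2 VA=0x1441E (r,kernel):
  [0] read 0x28 idx=0: raw=0x33007 flags P=1 W=1 U=1 S=0
  [1] read 0x33 idx=20: raw=0x34007 flags P=1 W=1 U=1 S=0
  ✓ 0x3441E  — 2 lookups
#3 VA=0x600F4C (r,kernel):
  [0] read 0x28 idx=3: raw=0x20000 flags P=0 W=0 U=0 S=0
  → PAGE_NOT_PRESENT  (1 entries read)

Entries read for #1: 2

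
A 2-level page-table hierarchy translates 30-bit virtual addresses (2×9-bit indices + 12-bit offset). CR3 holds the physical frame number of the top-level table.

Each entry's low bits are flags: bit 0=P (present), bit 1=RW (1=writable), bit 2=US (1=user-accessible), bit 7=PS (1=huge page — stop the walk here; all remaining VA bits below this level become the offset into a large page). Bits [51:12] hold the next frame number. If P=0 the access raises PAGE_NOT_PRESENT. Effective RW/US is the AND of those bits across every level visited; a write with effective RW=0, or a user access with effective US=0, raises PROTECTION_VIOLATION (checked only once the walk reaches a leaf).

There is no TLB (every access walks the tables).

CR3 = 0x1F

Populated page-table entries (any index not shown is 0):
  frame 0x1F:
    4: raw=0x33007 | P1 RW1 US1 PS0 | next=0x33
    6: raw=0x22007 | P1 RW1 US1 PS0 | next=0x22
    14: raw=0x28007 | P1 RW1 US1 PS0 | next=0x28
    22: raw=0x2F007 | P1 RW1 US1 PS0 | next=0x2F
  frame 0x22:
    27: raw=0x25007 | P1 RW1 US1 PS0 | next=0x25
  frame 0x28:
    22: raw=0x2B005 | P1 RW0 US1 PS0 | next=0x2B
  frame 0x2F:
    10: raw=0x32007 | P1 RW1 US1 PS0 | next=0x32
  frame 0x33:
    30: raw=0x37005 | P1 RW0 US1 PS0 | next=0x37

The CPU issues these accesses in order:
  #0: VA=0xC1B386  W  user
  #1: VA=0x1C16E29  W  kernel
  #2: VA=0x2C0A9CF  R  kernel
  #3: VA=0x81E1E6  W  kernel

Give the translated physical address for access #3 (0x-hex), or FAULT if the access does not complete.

Per-access translation:
#0 VA=0xC1B386 (w,user):
  lvl0: tbl 0x1F, slot 6 ⇒ 0x22007 (P1/RW1/US1/PS0)
  lvl1: tbl 0x22, slot 27 ⇒ 0x25007 (P1/RW1/US1/PS0)
  ⇒ phys 0x25386  [2 reads]
#1 VA=0x1C16E29 (w,kernel):
  lvl0: tbl 0x1F, slot 14 ⇒ 0x28007 (P1/RW1/US1/PS0)
  lvl1: tbl 0x28, slot 22 ⇒ 0x2B005 (P1/RW0/US1/PS0)
  ⇒ fault: PROTECTION_VIOLATION  — 2 lookups
#2 VA=0x2C0A9CF (r,kernel):
  lvl0: tbl 0x1F, slot 22 ⇒ 0x2F007 (P1/RW1/US1/PS0)
  lvl1: tbl 0x2F, slot 10 ⇒ 0x32007 (P1/RW1/US1/PS0)
  ⇒ phys 0x329CF  [2 reads]
#3 VA=0x81E1E6 (w,kernel):
  lvl0: tbl 0x1F, slot 4 ⇒ 0x33007 (P1/RW1/US1/PS0)
  lvl1: tbl 0x33, slot 30 ⇒ 0x37005 (P1/RW0/US1/PS0)
  ⇒ fault: PROTECTION_VIOLATION  — 2 lookups

Access #3 PA: FAULT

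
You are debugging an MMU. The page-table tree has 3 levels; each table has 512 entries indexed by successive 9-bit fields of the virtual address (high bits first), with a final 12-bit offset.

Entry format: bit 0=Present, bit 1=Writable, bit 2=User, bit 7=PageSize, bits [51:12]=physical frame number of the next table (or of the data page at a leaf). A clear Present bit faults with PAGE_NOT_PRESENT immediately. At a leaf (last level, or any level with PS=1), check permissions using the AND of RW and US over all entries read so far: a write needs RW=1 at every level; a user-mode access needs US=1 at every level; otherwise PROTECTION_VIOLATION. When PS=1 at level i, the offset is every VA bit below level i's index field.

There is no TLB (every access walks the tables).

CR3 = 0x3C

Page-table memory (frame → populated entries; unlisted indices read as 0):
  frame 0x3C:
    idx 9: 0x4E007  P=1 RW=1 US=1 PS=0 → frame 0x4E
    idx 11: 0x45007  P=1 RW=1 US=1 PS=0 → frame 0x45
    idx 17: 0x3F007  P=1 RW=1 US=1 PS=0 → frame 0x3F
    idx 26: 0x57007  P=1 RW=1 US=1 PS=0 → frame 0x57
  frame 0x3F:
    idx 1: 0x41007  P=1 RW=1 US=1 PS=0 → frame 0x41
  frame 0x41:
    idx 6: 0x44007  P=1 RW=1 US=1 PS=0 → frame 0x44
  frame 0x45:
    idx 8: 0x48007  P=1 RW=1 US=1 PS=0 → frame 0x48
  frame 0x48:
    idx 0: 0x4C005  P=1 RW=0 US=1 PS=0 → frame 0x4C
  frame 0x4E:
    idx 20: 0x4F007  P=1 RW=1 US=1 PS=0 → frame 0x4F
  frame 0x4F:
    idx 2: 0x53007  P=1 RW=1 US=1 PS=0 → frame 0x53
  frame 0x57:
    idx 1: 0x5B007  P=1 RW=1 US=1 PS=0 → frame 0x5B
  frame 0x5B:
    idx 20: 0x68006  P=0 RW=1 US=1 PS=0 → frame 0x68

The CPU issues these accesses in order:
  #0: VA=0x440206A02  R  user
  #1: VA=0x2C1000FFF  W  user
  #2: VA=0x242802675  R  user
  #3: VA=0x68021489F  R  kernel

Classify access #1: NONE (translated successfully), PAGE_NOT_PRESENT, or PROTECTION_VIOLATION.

Trace:
#0 VA=0x440206A02 (r,user):
  lvl0: tbl 0x3C, slot 17 ⇒ 0x3F007 (P1/RW1/US1/PS0)
  lvl1: tbl 0x3F, slot 1 ⇒ 0x41007 (P1/RW1/US1/PS0)
  lvl2: tbl 0x41, slot 6 ⇒ 0x44007 (P1/RW1/US1/PS0)
  ⇒ phys 0x44A02  [3 reads]
#1 VA=0x2C1000FFF (w,user):
  lvl0: tbl 0x3C, slot 11 ⇒ 0x45007 (P1/RW1/US1/PS0)
  lvl1: tbl 0x45, slot 8 ⇒ 0x48007 (P1/RW1/US1/PS0)
  lvl2: tbl 0x48, slot 0 ⇒ 0x4C005 (P1/RW0/US1/PS0)
  → PROTECTION_VIOLATION  (3 entries read)
#2 VA=0x242802675 (r,user):
  lvl0: tbl 0x3C, slot 9 ⇒ 0x4E007 (P1/RW1/US1/PS0)
  lvl1: tbl 0x4E, slot 20 ⇒ 0x4F007 (P1/RW1/US1/PS0)
  lvl2: tbl 0x4F, slot 2 ⇒ 0x53007 (P1/RW1/US1/PS0)
  ⇒ phys 0x53675  [3 reads]
#3 VA=0x68021489F (r,kernel):
  lvl0: tbl 0x3C, slot 26 ⇒ 0x57007 (P1/RW1/US1/PS0)
  lvl1: tbl 0x57, slot 1 ⇒ 0x5B007 (P1/RW1/US1/PS0)
  lvl2: tbl 0x5B, slot 20 ⇒ 0x68006 (P0/RW1/US1/PS0)
  → PAGE_NOT_PRESENT  (3 entries read)

Access #1 fault: PROTECTION_VIOLATION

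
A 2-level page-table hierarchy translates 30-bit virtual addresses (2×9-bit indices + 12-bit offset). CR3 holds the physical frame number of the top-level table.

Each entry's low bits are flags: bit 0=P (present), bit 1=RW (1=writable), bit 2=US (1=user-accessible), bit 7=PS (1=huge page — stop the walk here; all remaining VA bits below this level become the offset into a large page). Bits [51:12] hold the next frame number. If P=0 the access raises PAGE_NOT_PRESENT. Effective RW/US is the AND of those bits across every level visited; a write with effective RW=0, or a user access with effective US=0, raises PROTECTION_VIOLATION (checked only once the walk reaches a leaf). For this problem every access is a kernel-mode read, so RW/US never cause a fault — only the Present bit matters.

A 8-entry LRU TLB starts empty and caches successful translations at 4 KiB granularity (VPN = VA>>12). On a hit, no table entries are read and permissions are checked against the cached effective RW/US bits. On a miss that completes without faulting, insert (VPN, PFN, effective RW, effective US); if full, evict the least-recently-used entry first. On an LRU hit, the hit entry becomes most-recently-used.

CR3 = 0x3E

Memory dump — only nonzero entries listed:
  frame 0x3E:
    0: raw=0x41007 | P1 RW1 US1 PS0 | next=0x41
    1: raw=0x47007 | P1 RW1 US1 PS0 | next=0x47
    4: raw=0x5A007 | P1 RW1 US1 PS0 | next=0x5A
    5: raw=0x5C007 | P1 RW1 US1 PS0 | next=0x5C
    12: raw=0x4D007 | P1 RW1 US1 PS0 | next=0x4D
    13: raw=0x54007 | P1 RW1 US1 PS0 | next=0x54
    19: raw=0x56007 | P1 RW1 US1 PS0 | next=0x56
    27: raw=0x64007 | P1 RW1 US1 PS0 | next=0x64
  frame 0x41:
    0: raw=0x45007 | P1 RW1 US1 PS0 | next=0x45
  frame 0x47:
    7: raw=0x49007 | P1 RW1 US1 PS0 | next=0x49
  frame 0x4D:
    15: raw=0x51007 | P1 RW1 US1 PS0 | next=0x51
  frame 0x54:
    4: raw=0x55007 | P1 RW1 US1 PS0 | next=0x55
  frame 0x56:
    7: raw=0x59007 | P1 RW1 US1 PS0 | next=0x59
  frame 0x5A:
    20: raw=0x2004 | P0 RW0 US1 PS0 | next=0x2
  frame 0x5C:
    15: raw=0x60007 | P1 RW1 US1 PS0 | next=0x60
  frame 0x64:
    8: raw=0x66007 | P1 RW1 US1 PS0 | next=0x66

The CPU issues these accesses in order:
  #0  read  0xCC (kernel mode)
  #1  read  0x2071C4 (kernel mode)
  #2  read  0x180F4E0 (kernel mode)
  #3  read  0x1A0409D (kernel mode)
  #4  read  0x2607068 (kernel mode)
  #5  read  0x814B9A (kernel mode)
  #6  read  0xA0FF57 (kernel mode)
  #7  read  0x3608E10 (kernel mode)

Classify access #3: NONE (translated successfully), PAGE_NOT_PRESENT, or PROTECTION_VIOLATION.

Per-access translation:
#0 VA=0xCC (r,kernel):
  L0: frame=0x3E idx=0 entry=0x41007 [P=1 RW=1 US=1 PS=0]
  L1: frame=0x41 idx=0 entry=0x45007 [P=1 RW=1 US=1 PS=0]
  ⇒ phys 0x450CC  [2 reads]
#1 VA=0x2071C4 (r,kernel):
  L0: frame=0x3E idx=1 entry=0x47007 [P=1 RW=1 US=1 PS=0]
  L1: frame=0x47 idx=7 entry=0x49007 [P=1 RW=1 US=1 PS=0]
  ⇒ phys 0x491C4  [2 reads]
#2 VA=0x180F4E0 (r,kernel):
  L0: frame=0x3E idx=12 entry=0x4D007 [P=1 RW=1 US=1 PS=0]
  L1: frame=0x4D idx=15 entry=0x51007 [P=1 RW=1 US=1 PS=0]
  ⇒ phys 0x514E0  [2 reads]
#3 VA=0x1A0409D (r,kernel):
  L0: frame=0x3E idx=13 entry=0x54007 [P=1 RW=1 US=1 PS=0]
  L1: frame=0x54 idx=4 entry=0x55007 [P=1 RW=1 US=1 PS=0]
  ⇒ phys 0x5509D  [2 reads]
#4 VA=0x2607068 (r,kernel):
  L0: frame=0x3E idx=19 entry=0x56007 [P=1 RW=1 US=1 PS=0]
  L1: frame=0x56 idx=7 entry=0x59007 [P=1 RW=1 US=1 PS=0]
  ⇒ phys 0x59068  [2 reads]
#5 VA=0x814B9A (r,kernel):
  L0: frame=0x3E idx=4 entry=0x5A007 [P=1 RW=1 US=1 PS=0]
  L1: frame=0x5A idx=20 entry=0x2004 [P=0 RW=0 US=1 PS=0]
  → PAGE_NOT_PRESENT  (2 entries read)
#6 VA=0xA0FF57 (r,kernel):
  L0: frame=0x3E idx=5 entry=0x5C007 [P=1 RW=1 US=1 PS=0]
  L1: frame=0x5C idx=15 entry=0x60007 [P=1 RW=1 US=1 PS=0]
  ⇒ phys 0x60F57  [2 reads]
#7 VA=0x3608E10 (r,kernel):
  L0: frame=0x3E idx=27 entry=0x64007 [P=1 RW=1 US=1 PS=0]
  L1: frame=0x64 idx=8 entry=0x66007 [P=1 RW=1 US=1 PS=0]
  ⇒ phys 0x66E10  [2 reads]

Access #3 fault: NONE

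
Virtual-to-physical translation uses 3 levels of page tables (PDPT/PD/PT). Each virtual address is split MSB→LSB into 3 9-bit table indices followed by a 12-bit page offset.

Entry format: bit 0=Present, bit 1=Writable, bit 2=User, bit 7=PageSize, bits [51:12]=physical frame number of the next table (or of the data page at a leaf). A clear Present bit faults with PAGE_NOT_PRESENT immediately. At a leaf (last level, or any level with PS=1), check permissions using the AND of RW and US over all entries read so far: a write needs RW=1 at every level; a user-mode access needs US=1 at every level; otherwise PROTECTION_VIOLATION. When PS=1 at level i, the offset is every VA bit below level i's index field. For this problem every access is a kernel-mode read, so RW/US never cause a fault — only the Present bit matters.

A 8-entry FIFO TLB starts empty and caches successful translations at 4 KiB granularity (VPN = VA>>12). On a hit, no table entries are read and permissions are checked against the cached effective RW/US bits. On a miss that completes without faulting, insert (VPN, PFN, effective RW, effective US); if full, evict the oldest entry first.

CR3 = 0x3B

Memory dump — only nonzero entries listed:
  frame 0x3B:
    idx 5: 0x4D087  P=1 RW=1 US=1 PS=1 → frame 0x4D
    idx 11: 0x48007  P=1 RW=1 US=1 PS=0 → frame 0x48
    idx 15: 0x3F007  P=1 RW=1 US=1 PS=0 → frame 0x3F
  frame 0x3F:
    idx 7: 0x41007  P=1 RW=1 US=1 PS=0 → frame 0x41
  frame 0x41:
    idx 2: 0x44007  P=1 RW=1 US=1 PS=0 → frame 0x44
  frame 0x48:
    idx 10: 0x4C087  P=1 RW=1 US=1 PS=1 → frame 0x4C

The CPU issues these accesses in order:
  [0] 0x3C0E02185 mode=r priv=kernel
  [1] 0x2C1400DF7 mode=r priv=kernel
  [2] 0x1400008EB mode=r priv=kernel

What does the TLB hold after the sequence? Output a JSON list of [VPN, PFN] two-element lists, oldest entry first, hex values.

Walk each access:
#0 VA=0x3C0E02185 (r,kernel):
  [0] read 0x3B idx=15: raw=0x3F007 flags P=1 W=1 U=1 S=0
  [1] read 0x3F idx=7: raw=0x41007 flags P=1 W=1 U=1 S=0
  [2] read 0x41 idx=2: raw=0x44007 flags P=1 W=1 U=1 S=0
  ⇒ phys 0x44185  [3 reads]
#1 VA=0x2C1400DF7 (r,kernel):
  [0] read 0x3B idx=11: raw=0x48007 flags P=1 W=1 U=1 S=0
  [1] read 0x48 idx=10: raw=0x4C087 flags P=1 W=1 U=1 S=1
  ⇒ phys 0x4CDF7 (huge @L1)  [2 reads]
#2 VA=0x1400008EB (r,kernel):
  [0] read 0x3B idx=5: raw=0x4D087 flags P=1 W=1 U=1 S=1
  ⇒ phys 0x4D8EB (huge @L0)  [1 reads]

TLB: [["0x3C0E02", "0x44"], ["0x2C1400", "0x4C"], ["0x140000", "0x4D"]]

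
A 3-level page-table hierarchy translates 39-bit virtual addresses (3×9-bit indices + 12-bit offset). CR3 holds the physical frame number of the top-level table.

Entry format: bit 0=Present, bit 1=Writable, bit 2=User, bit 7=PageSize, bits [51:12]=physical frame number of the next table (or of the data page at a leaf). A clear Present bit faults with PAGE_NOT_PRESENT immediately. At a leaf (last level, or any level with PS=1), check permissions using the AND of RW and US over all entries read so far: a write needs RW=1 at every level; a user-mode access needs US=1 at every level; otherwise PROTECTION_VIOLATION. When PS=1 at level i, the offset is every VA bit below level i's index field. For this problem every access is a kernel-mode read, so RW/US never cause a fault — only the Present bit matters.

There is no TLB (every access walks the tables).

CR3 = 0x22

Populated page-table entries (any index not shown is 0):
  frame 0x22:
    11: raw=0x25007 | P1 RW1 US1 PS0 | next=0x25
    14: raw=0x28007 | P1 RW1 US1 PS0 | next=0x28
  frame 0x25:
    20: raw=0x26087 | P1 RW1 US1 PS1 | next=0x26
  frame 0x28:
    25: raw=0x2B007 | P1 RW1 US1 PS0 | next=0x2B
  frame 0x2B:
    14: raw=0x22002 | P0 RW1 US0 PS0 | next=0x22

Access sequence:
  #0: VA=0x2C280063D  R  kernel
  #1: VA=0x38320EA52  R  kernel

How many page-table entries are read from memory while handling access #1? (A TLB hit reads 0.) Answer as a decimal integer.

Walk each access:
#0 VA=0x2C280063D (r,kernel):
  lvl0: tbl 0x22, slot 11 ⇒ 0x25007 (P1/RW1/US1/PS0)
  lvl1: tbl 0x25, slot 20 ⇒ 0x26087 (P1/RW1/US1/PS1)
  → PA=0x2663D (huge @L1)  (2 entries read)
#1 VA=0x38320EA52 (r,kernel):
  lvl0: tbl 0x22, slot 14 ⇒ 0x28007 (P1/RW1/US1/PS0)
  lvl1: tbl 0x28, slot 25 ⇒ 0x2B007 (P1/RW1/US1/PS0)
  lvl2: tbl 0x2B, slot 14 ⇒ 0x22002 (P0/RW1/US0/PS0)
  ✗ PAGE_NOT_PRESENT  [3 reads]

Entries read for #1: 3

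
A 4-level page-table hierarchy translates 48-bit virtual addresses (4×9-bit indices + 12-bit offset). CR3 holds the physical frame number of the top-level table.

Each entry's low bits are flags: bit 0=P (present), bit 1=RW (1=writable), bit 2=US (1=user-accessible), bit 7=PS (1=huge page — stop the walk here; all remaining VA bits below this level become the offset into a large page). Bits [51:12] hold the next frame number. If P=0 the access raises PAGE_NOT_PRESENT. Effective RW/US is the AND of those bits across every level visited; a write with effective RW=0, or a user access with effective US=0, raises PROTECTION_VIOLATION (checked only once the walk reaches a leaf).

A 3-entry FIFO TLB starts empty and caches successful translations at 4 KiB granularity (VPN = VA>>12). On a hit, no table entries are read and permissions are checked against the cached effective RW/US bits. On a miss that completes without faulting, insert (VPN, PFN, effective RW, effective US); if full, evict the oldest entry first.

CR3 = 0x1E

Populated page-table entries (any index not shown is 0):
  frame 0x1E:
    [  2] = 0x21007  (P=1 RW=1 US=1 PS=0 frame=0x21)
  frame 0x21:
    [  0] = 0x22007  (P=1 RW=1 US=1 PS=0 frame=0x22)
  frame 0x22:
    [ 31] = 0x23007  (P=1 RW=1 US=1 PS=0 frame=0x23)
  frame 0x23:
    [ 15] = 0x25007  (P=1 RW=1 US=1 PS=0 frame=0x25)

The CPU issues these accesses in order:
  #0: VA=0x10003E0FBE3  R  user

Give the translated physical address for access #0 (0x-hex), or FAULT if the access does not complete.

Walk each access:
#0 VA=0x10003E0FBE3 (r,user):
  L0: frame=0x1E idx=2 entry=0x21007 [P=1 RW=1 US=1 PS=0]
  L1: frame=0x21 idx=0 entry=0x22007 [P=1 RW=1 US=1 PS=0]
  L2: frame=0x22 idx=31 entry=0x23007 [P=1 RW=1 US=1 PS=0]
  L3: frame=0x23 idx=15 entry=0x25007 [P=1 RW=1 US=1 PS=0]
  ✓ 0x25BE3  — 4 lookups

Access #0 PA: 0x25BE3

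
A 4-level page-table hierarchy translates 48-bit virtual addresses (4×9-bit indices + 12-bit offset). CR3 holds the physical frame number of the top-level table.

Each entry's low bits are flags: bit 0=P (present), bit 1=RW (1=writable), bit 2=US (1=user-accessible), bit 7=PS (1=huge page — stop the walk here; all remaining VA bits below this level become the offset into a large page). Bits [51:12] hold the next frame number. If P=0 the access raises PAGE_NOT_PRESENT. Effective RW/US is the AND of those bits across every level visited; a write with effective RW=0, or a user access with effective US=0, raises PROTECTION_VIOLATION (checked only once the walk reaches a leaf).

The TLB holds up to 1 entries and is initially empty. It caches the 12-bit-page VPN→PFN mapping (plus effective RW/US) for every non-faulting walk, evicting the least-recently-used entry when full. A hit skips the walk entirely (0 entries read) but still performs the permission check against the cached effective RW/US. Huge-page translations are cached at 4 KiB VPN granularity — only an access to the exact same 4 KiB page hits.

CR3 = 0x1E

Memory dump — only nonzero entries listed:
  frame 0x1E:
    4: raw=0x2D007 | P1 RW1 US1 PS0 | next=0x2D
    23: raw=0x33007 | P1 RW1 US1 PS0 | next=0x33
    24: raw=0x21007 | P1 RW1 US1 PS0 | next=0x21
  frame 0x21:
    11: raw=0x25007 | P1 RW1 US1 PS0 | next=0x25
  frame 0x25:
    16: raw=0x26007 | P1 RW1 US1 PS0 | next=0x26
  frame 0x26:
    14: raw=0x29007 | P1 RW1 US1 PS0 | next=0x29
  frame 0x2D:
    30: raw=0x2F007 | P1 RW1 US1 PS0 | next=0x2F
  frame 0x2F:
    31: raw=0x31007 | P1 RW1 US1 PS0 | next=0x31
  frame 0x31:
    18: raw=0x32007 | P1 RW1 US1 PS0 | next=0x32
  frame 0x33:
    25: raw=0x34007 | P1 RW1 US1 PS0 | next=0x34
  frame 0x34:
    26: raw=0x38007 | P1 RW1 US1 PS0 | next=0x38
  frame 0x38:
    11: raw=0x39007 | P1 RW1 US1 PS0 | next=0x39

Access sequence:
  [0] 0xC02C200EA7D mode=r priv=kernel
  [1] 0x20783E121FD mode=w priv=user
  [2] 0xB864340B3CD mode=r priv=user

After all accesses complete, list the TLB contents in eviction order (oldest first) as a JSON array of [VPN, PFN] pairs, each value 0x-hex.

Trace:
#0 VA=0xC02C200EA7D (r,kernel):
  L0 @0x1E[24] → 0x21007  P=1,RW=1,US=1,PS=0
  L1 @0x21[11] → 0x25007  P=1,RW=1,US=1,PS=0
  L2 @0x25[16] → 0x26007  P=1,RW=1,US=1,PS=0
  L3 @0x26[14] → 0x29007  P=1,RW=1,US=1,PS=0
  ✓ 0x29A7D  — 4 lookups
#1 VA=0x20783E121FD (w,user):
  L0 @0x1E[4] → 0x2D007  P=1,RW=1,US=1,PS=0
  L1 @0x2D[30] → 0x2F007  P=1,RW=1,US=1,PS=0
  L2 @0x2F[31] → 0x31007  P=1,RW=1,US=1,PS=0
  L3 @0x31[18] → 0x32007  P=1,RW=1,US=1,PS=0
  ✓ 0x321FD  — 4 lookups
#2 VA=0xB864340B3CD (r,user):
  L0 @0x1E[23] → 0x33007  P=1,RW=1,US=1,PS=0
  L1 @0x33[25] → 0x34007  P=1,RW=1,US=1,PS=0
  L2 @0x34[26] → 0x38007  P=1,RW=1,US=1,PS=0
  L3 @0x38[11] → 0x39007  P=1,RW=1,US=1,PS=0
  ✓ 0x393CD  — 4 lookups

TLB: [["0xB864340B", "0x39"]]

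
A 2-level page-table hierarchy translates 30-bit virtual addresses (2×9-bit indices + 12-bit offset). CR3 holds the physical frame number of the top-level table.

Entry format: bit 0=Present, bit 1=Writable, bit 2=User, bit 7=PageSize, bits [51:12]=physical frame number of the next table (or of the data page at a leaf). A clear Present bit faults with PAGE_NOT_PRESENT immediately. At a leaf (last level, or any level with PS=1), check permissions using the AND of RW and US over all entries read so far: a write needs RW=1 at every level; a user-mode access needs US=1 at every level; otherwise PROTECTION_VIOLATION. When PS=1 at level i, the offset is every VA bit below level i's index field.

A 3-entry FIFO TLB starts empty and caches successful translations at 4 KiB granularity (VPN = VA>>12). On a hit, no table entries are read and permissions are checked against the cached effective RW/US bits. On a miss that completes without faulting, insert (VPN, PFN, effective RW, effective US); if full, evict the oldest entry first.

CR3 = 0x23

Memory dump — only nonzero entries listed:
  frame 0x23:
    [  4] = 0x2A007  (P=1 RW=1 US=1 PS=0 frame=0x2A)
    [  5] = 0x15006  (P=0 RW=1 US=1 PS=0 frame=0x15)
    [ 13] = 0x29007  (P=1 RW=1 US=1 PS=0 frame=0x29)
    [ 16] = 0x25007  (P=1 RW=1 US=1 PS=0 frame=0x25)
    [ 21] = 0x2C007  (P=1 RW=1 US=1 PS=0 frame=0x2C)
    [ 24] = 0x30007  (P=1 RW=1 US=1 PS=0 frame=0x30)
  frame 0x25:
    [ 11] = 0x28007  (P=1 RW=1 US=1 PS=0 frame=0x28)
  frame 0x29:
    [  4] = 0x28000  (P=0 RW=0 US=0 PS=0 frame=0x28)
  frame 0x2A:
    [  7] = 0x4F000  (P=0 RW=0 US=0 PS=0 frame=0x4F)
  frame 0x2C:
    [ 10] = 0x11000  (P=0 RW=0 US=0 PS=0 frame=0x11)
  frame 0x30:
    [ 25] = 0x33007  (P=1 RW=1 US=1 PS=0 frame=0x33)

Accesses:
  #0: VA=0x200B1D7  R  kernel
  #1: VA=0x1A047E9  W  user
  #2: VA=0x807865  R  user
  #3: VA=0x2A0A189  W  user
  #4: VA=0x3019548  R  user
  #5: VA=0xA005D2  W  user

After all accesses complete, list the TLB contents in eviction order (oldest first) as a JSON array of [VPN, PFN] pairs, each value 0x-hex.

Trace:
#0 VA=0x200B1D7 (r,kernel):
  lvl0: tbl 0x23, slot 16 ⇒ 0x25007 (P1/RW1/US1/PS0)
  lvl1: tbl 0x25, slot 11 ⇒ 0x28007 (P1/RW1/US1/PS0)
  → PA=0x281D7  (2 entries read)
#1 VA=0x1A047E9 (w,user):
  lvl0: tbl 0x23, slot 13 ⇒ 0x29007 (P1/RW1/US1/PS0)
  lvl1: tbl 0x29, slot 4 ⇒ 0x28000 (P0/RW0/US0/PS0)
  ⇒ fault: PAGE_NOT_PRESENT  — 2 lookups
#2 VA=0x807865 (r,user):
  lvl0: tbl 0x23, slot 4 ⇒ 0x2A007 (P1/RW1/US1/PS0)
  lvl1: tbl 0x2A, slot 7 ⇒ 0x4F000 (P0/RW0/US0/PS0)
  ⇒ fault: PAGE_NOT_PRESENT  — 2 lookups
#3 VA=0x2A0A189 (w,user):
  lvl0: tbl 0x23, slot 21 ⇒ 0x2C007 (P1/RW1/US1/PS0)
  lvl1: tbl 0x2C, slot 10 ⇒ 0x11000 (P0/RW0/US0/PS0)
  ⇒ fault: PAGE_NOT_PRESENT  — 2 lookups
#4 VA=0x3019548 (r,user):
  lvl0: tbl 0x23, slot 24 ⇒ 0x30007 (P1/RW1/US1/PS0)
  lvl1: tbl 0x30, slot 25 ⇒ 0x33007 (P1/RW1/US1/PS0)
  → PA=0x33548  (2 entries read)
#5 VA=0xA005D2 (w,user):
  lvl0: tbl 0x23, slot 5 ⇒ 0x15006 (P0/RW1/US1/PS0)
  ⇒ fault: PAGE_NOT_PRESENT  — 1 lookups

TLB: [["0x200B", "0x28"], ["0x3019", "0x33"]]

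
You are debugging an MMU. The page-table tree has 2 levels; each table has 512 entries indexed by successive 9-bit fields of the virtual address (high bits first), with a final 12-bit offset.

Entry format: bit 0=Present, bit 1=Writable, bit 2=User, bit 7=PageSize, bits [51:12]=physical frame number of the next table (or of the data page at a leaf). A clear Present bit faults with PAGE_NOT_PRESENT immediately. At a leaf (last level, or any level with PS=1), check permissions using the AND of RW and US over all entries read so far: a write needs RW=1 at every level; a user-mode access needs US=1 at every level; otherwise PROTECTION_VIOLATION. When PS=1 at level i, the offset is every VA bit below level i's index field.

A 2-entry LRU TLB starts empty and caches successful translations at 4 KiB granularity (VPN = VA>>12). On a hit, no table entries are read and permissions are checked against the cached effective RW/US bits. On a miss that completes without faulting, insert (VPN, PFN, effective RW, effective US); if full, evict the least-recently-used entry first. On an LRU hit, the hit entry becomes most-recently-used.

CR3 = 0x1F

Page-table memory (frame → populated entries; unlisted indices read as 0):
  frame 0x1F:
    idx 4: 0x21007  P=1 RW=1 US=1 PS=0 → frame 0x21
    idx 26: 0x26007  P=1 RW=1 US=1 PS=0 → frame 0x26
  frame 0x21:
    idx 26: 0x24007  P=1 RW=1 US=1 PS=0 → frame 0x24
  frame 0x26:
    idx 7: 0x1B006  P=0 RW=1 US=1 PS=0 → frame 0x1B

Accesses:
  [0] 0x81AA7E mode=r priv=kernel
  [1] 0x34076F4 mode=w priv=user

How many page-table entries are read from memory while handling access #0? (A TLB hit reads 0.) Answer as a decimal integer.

Per-access translation:
#0 VA=0x81AA7E (r,kernel):
  lvl0: tbl 0x1F, slot 4 ⇒ 0x21007 (P1/RW1/US1/PS0)
  lvl1: tbl 0x21, slot 26 ⇒ 0x24007 (P1/RW1/US1/PS0)
  → PA=0x24A7E  (2 entries read)
#1 VA=0x34076F4 (w,user):
  lvl0: tbl 0x1F, slot 26 ⇒ 0x26007 (P1/RW1/US1/PS0)
  lvl1: tbl 0x26, slot 7 ⇒ 0x1B006 (P0/RW1/US1/PS0)
  ⇒ fault: PAGE_NOT_PRESENT  — 2 lookups

Entries read for #0: 2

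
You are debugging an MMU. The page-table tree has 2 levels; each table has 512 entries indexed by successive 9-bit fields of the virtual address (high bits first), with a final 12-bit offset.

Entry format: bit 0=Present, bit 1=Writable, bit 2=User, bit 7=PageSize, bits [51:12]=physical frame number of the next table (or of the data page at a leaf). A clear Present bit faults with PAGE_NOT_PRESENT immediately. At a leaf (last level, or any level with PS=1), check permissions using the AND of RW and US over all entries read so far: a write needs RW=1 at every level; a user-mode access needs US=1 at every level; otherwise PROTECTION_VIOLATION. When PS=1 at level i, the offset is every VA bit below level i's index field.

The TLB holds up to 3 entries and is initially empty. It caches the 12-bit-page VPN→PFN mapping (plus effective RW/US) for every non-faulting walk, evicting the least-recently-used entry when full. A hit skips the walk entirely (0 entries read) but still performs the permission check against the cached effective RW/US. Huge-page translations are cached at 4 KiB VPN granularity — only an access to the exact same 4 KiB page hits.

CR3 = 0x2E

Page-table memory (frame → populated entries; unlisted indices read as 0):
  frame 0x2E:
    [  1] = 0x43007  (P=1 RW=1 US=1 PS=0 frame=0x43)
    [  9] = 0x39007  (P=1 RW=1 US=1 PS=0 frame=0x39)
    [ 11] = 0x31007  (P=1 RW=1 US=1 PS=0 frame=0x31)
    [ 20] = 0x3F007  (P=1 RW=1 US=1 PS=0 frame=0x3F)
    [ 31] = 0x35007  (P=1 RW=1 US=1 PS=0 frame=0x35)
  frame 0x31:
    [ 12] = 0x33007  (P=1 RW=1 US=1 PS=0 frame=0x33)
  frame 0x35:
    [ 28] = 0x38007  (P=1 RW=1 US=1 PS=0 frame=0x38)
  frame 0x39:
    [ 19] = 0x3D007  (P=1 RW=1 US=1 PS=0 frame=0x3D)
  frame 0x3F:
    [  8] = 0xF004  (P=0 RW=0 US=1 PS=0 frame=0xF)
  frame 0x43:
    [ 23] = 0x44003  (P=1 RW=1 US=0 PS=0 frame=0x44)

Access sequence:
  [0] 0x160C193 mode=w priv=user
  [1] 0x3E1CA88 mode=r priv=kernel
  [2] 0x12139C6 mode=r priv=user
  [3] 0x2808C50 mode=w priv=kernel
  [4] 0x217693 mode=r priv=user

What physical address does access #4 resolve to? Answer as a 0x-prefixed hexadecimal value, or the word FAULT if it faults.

Per-access translation:
#0 VA=0x160C193 (w,user):
  L0: frame=0x2E idx=11 entry=0x31007 [P=1 RW=1 US=1 PS=0]
  L1: frame=0x31 idx=12 entry=0x33007 [P=1 RW=1 US=1 PS=0]
  → PA=0x33193  (2 entries read)
#1 VA=0x3E1CA88 (r,kernel):
  L0: frame=0x2E idx=31 entry=0x35007 [P=1 RW=1 US=1 PS=0]
  L1: frame=0x35 idx=28 entry=0x38007 [P=1 RW=1 US=1 PS=0]
  → PA=0x38A88  (2 entries read)
#2 VA=0x12139C6 (r,user):
  L0: frame=0x2E idx=9 entry=0x39007 [P=1 RW=1 US=1 PS=0]
  L1: frame=0x39 idx=19 entry=0x3D007 [P=1 RW=1 US=1 PS=0]
  → PA=0x3D9C6  (2 entries read)
#3 VA=0x2808C50 (w,kernel):
  L0: frame=0x2E idx=20 entry=0x3F007 [P=1 RW=1 US=1 PS=0]
  L1: frame=0x3F idx=8 entry=0xF004 [P=0 RW=0 US=1 PS=0]
  ⇒ fault: PAGE_NOT_PRESENT  — 2 lookups
#4 VA=0x217693 (r,user):
  L0: frame=0x2E idx=1 entry=0x43007 [P=1 RW=1 US=1 PS=0]
  L1: frame=0x43 idx=23 entry=0x44003 [P=1 RW=1 US=0 PS=0]
  ⇒ fault: PROTECTION_VIOLATION  — 2 lookups

Access #4 PA: FAULT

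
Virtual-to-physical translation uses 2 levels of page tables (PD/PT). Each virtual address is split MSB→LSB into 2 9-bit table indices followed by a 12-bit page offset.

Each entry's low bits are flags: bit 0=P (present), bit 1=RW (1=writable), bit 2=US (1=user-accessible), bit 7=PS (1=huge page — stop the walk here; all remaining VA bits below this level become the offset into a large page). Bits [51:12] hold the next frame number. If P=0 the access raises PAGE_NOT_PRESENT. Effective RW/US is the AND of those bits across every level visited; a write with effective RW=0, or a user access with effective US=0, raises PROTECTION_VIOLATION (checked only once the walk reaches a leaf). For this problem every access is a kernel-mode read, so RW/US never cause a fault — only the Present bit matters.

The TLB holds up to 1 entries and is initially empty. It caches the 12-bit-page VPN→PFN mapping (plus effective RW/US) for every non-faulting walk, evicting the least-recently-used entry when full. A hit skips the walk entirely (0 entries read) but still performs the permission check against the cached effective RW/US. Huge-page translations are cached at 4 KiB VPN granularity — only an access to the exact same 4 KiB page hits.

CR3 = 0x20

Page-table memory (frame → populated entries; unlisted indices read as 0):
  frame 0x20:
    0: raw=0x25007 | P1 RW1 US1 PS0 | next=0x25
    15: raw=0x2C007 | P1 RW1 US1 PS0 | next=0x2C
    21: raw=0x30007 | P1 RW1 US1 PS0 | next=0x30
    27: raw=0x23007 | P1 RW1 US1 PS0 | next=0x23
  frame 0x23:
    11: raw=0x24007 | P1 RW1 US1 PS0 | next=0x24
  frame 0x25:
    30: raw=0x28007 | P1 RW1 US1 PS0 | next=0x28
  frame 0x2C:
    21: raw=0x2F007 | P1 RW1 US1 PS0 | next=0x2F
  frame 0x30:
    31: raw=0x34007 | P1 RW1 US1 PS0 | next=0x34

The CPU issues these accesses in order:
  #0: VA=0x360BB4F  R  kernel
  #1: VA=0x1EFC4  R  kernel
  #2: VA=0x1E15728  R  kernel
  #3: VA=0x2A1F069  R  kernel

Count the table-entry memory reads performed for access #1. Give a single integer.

Per-access translation:
#0 VA=0x360BB4F (r,kernel):
  L0 @0x20[27] → 0x23007  P=1,RW=1,US=1,PS=0
  L1 @0x23[11] → 0x24007  P=1,RW=1,US=1,PS=0
  ✓ 0x24B4F  — 2 lookups
#1 VA=0x1EFC4 (r,kernel):
  L0 @0x20[0] → 0x25007  P=1,RW=1,US=1,PS=0
  L1 @0x25[30] → 0x28007  P=1,RW=1,US=1,PS=0
  ✓ 0x28FC4  — 2 lookups
#2 VA=0x1E15728 (r,kernel):
  L0 @0x20[15] → 0x2C007  P=1,RW=1,US=1,PS=0
  L1 @0x2C[21] → 0x2F007  P=1,RW=1,US=1,PS=0
  ✓ 0x2F728  — 2 lookups
#3 VA=0x2A1F069 (r,kernel):
  L0 @0x20[21] → 0x30007  P=1,RW=1,US=1,PS=0
  L1 @0x30[31] → 0x34007  P=1,RW=1,US=1,PS=0
  ✓ 0x34069  — 2 lookups

Entries read for #1: 2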